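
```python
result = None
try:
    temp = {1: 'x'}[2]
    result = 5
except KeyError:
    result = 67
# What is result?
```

Step-by-step execution trace:
1. `temp = {1: 'x'}[2]` raises KeyError.
2. `result = 5` is not reached.
3. `except KeyError` matches → result = 67.
Result: 67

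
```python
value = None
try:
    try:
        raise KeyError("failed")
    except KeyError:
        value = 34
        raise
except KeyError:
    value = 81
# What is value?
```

Step-by-step execution trace:
1. Inner try: `raise KeyError("failed")` raises KeyError.
2. Inner `except KeyError` matches → value = 34.
3. bare `raise` re-raises the same KeyError.
4. Outer `except KeyError` matches → value = 81.
Result: 81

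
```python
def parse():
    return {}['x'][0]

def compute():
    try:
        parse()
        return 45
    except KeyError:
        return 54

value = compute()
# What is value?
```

Step-by-step execution trace:
1. `compute()` calls `parse()`.
2. `parse()` evaluates `{}['x'][0]`, which raises KeyError; it propagates to the caller.
3. `return 45` is not reached.
4. `except KeyError` in compute matches → returns 54.
5. value = 54.
Result: 54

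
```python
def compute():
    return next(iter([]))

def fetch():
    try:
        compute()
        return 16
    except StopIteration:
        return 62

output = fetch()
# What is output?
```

Step-by-step execution trace:
1. `fetch()` calls `compute()`.
2. `compute()` evaluates `next(iter([]))`, which raises StopIteration; it propagates to the caller.
3. `return 16` is not reached.
4. `except StopIteration` in fetch matches → returns 62.
5. output = 62.
Result: 62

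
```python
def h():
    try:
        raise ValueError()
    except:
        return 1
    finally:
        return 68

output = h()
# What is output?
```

Step-by-step execution trace:
1. `h()` enters try: `raise ValueError()` raises ValueError.
2. bare `except` matches → `return 1` sets pending return value 1.
3. Before returning, `finally: return 68` runs and overrides the pending return.
4. h() returns 68 → output = 68.
Result: 68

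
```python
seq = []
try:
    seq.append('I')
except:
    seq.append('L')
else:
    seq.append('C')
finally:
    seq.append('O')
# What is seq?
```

Step-by-step execution trace:
1. try: `seq.append('I')` → seq = ['I']. No exception raised.
2. `except` is skipped.
3. `else` runs: `seq.append('C')` → seq = ['I', 'C'].
4. `finally` always runs: `seq.append('O')` → seq = ['I', 'C', 'O'].
Result: ['I', 'C', 'O']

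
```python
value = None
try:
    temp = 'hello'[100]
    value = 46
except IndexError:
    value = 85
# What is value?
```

Step-by-step execution trace:
1. `temp = 'hello'[100]` raises IndexError.
2. `value = 46` is not reached.
3. `except IndexError` matches → value = 85.
Result: 85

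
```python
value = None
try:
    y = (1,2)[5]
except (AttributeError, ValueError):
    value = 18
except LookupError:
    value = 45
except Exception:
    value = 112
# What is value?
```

Step-by-step execution trace:
1. `y = (1,2)[5]` raises IndexError.
2. `except (AttributeError, ValueError)` does not match IndexError; skipped.
3. `except LookupError` matches (IndexError is a subclass of LookupError) → value = 45.
4. `except Exception` is not reached.
Result: 45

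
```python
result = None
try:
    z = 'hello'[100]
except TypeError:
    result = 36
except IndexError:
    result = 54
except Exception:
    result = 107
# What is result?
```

Step-by-step execution trace:
1. `z = 'hello'[100]` raises IndexError.
2. `except TypeError` does not match IndexError; skipped.
3. `except IndexError` matches → result = 54.
4. Remaining except clauses are skipped.
Result: 54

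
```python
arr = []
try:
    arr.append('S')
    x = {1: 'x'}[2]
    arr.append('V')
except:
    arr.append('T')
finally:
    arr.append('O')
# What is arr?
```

Step-by-step execution trace:
1. try: `arr.append('S')` → arr = ['S'].
2. `x = {1: 'x'}[2]` raises KeyError; `arr.append('V')` is not reached.
3. bare `except` matches → `arr.append('T')` → arr = ['S', 'T'].
4. finally always runs: `arr.append('O')` → arr = ['S', 'T', 'O'].
Result: ['S', 'T', 'O']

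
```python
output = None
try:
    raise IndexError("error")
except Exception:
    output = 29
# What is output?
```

Step-by-step execution trace:
1. `raise IndexError(...)` raises IndexError.
2. `except Exception` matches (IndexError is a subclass of Exception) → output = 29.
Result: 29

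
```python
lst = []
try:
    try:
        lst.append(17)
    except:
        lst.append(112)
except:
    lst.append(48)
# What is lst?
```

Step-by-step execution trace:
1. Inner try: `lst.append(17)` → lst = [17]. No exception raised.
2. Inner `except` is skipped.
3. Inner try completes normally; outer `except` is skipped.
Result: [17]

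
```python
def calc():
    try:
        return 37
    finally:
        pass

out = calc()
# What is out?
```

Step-by-step execution trace:
1. `calc()` enters try: `return 37` sets pending return value 37.
2. Before returning, `finally: pass` runs (no effect).
3. calc() returns 37 → out = 37.
Result: 37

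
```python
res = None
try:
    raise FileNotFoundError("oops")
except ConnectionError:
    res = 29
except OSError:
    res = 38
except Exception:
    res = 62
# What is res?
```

Step-by-step execution trace:
1. `raise FileNotFoundError(...)` raises FileNotFoundError.
2. `except ConnectionError` does not match (FileNotFoundError is not a subclass of ConnectionError); skipped.
3. `except OSError` matches (FileNotFoundError is a subclass of OSError) → res = 38.
4. `except Exception` is not reached.
Result: 38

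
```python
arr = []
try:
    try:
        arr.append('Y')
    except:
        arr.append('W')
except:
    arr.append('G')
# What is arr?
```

Step-by-step execution trace:
1. Inner try: `arr.append('Y')` → arr = ['Y']. No exception raised.
2. Inner `except` is skipped.
3. Inner try completes normally; outer `except` is skipped.
Result: ['Y']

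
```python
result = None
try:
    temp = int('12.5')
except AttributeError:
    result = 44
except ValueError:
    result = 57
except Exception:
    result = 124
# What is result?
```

Step-by-step execution trace:
1. `temp = int('12.5')` raises ValueError.
2. `except AttributeError` does not match ValueError; skipped.
3. `except ValueError` matches → result = 57.
4. Remaining except clauses are skipped.
Result: 57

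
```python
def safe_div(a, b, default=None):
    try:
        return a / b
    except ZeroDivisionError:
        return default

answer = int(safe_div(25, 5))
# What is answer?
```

Step-by-step execution trace:
1. `safe_div(25, 5)` enters try: `return 25 / 5` → returns 5.0. No exception raised.
2. `except ZeroDivisionError` is skipped.
3. `int(5.0)` → 5 → answer = 5.
Result: 5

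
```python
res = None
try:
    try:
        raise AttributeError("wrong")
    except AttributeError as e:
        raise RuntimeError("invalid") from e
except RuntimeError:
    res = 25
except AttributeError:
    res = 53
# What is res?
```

Step-by-step execution trace:
1. Inner try raises AttributeError; inner `except AttributeError as e` catches it.
2. `raise RuntimeError(...) from e` raises RuntimeError (AttributeError is attached as __cause__, but only RuntimeError is active).
3. Outer `except RuntimeError` matches → res = 25.
4. `except AttributeError` is not reached.
Result: 25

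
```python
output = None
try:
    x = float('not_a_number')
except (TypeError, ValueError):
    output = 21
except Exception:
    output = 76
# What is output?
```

Step-by-step execution trace:
1. `x = float('not_a_number')` raises ValueError.
2. `except (TypeError, ValueError)` matches (ValueError is in the tuple) → output = 21.
3. `except Exception` is not reached.
Result: 21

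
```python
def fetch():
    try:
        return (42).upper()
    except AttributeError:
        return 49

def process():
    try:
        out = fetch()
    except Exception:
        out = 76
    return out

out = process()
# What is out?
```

Step-by-step execution trace:
1. `process()` calls `fetch()`.
2. In fetch: `(42).upper()` raises AttributeError; `except AttributeError` catches it → returns 49.
3. In process: `out = fetch()` → out = 49. No exception reaches process.
4. `except Exception` is skipped; process returns 49.
5. out = 49.
Result: 49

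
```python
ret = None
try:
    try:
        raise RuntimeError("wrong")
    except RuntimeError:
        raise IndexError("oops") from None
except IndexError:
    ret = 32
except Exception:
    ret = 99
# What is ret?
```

Step-by-step execution trace:
1. Inner try raises RuntimeError; inner `except RuntimeError` catches it.
2. `raise IndexError(...) from None` raises IndexError (from None suppresses __context__, but the active exception is still IndexError).
3. Outer `except IndexError` matches → ret = 32.
4. `except Exception` is not reached.
Result: 32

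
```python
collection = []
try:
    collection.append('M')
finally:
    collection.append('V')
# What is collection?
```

Step-by-step execution trace:
1. try: `collection.append('M')` → collection = ['M'].
2. The try body completes without raising.
3. finally always runs: `collection.append('V')` → collection = ['M', 'V'].
Result: ['M', 'V']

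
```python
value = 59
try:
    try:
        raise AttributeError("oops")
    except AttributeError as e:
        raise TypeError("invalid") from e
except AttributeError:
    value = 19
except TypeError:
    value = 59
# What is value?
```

Step-by-step execution trace:
1. Inner try raises AttributeError; inner `except AttributeError as e` catches it.
2. `raise TypeError(...) from e` raises TypeError (AttributeError is attached as __cause__, but only TypeError is active).
3. Outer `except AttributeError` does not match TypeError; skipped.
4. Outer `except TypeError` matches → value = 59.
Result: 59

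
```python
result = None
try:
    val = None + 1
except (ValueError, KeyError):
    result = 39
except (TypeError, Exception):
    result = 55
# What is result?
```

Step-by-step execution trace:
1. `val = None + 1` raises TypeError.
2. `except (ValueError, KeyError)` does not match TypeError; skipped.
3. `except (TypeError, Exception)` matches (TypeError is in the tuple) → result = 55.
Result: 55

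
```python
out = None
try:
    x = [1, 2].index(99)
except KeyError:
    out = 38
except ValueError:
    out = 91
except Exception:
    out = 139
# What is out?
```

Step-by-step execution trace:
1. `x = [1, 2].index(99)` raises ValueError.
2. `except KeyError` does not match ValueError; skipped.
3. `except ValueError` matches → out = 91.
4. Remaining except clauses are skipped.
Result: 91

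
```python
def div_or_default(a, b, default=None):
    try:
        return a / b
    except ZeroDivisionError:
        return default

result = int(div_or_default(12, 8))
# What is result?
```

Step-by-step execution trace:
1. `div_or_default(12, 8)` enters try: `return 12 / 8` → returns 1.5. No exception raised.
2. `except ZeroDivisionError` is skipped.
3. `int(1.5)` → 1 → result = 1.
Result: 1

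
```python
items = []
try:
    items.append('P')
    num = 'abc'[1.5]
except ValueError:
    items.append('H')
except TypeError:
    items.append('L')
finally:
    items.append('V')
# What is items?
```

Step-by-step execution trace:
1. try: `items.append('P')` → items = ['P'].
2. `num = 'abc'[1.5]` raises TypeError.
3. `except ValueError` does not match TypeError; skipped.
4. `except TypeError` matches → `items.append('L')` → items = ['P', 'L'].
5. finally always runs: `items.append('V')` → items = ['P', 'L', 'V'].
Result: ['P', 'L', 'V']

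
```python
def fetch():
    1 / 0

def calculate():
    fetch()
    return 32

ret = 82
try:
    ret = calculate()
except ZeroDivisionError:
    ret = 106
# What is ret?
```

Step-by-step execution trace:
1. ret starts at 82.
2. try: `calculate()` calls `fetch()`.
3. `fetch()` evaluates `1 / 0`, which raises ZeroDivisionError; it propagates through calculate (uncaught).
4. `return 32` in calculate is not reached; the assignment to ret does not complete.
5. `except ZeroDivisionError` matches → ret = 106.
Result: 106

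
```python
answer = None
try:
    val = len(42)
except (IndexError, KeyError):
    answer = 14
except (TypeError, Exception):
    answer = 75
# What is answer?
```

Step-by-step execution trace:
1. `val = len(42)` raises TypeError.
2. `except (IndexError, KeyError)` does not match TypeError; skipped.
3. `except (TypeError, Exception)` matches (TypeError is in the tuple) → answer = 75.
Result: 75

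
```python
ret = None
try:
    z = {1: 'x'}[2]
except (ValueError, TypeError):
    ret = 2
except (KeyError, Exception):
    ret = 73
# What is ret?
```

Step-by-step execution trace:
1. `z = {1: 'x'}[2]` raises KeyError.
2. `except (ValueError, TypeError)` does not match KeyError; skipped.
3. `except (KeyError, Exception)` matches (KeyError is in the tuple) → ret = 73.
Result: 73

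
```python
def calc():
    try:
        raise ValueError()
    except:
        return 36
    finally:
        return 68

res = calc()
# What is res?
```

Step-by-step execution trace:
1. `calc()` enters try: `raise ValueError()` raises ValueError.
2. bare `except` matches → `return 36` sets pending return value 36.
3. Before returning, `finally: return 68` runs and overrides the pending return.
4. calc() returns 68 → res = 68.
Result: 68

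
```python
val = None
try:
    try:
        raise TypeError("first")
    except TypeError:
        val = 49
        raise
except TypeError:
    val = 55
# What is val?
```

Step-by-step execution trace:
1. Inner try: `raise TypeError("first")` raises TypeError.
2. Inner `except TypeError` matches → val = 49.
3. bare `raise` re-raises the same TypeError.
4. Outer `except TypeError` matches → val = 55.
Result: 55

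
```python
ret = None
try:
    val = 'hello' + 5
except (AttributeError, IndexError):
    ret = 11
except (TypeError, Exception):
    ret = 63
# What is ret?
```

Step-by-step execution trace:
1. `val = 'hello' + 5` raises TypeError.
2. `except (AttributeError, IndexError)` does not match TypeError; skipped.
3. `except (TypeError, Exception)` matches (TypeError is in the tuple) → ret = 63.
Result: 63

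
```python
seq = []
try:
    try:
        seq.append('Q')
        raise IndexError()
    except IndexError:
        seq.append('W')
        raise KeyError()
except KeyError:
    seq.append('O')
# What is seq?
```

Step-by-step execution trace:
1. Inner try: `seq.append('Q')` → seq = ['Q'].
2. `raise IndexError()` raises IndexError.
3. Inner `except IndexError` matches → `seq.append('W')` → seq = ['Q', 'W'].
4. `raise KeyError()` raises KeyError; propagates to outer try.
5. Outer `except KeyError` matches → `seq.append('O')` → seq = ['Q', 'W', 'O'].
Result: ['Q', 'W', 'O']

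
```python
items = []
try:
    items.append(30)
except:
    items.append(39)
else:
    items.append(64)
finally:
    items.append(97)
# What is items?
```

Step-by-step execution trace:
1. try: `items.append(30)` → items = [30]. No exception raised.
2. `except` is skipped.
3. `else` runs: `items.append(64)` → items = [30, 64].
4. `finally` always runs: `items.append(97)` → items = [30, 64, 97].
Result: [30, 64, 97]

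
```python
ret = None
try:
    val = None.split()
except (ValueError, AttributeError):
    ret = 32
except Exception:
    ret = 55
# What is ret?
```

Step-by-step execution trace:
1. `val = None.split()` raises AttributeError.
2. `except (ValueError, AttributeError)` matches (AttributeError is in the tuple) → ret = 32.
3. `except Exception` is not reached.
Result: 32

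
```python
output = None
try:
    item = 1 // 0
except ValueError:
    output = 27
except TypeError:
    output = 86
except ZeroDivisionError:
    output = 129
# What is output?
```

Step-by-step execution trace:
1. `item = 1 // 0` raises ZeroDivisionError.
2. `except ValueError` does not match ZeroDivisionError; skipped.
3. `except TypeError` does not match ZeroDivisionError; skipped.
4. `except ZeroDivisionError` matches → output = 129.
Result: 129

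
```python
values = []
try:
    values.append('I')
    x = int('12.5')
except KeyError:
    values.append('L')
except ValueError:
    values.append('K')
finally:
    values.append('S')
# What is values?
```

Step-by-step execution trace:
1. try: `values.append('I')` → values = ['I'].
2. `x = int('12.5')` raises ValueError.
3. `except KeyError` does not match ValueError; skipped.
4. `except ValueError` matches → `values.append('K')` → values = ['I', 'K'].
5. finally always runs: `values.append('S')` → values = ['I', 'K', 'S'].
Result: ['I', 'K', 'S']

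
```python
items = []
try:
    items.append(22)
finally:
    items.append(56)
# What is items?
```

Step-by-step execution trace:
1. try: `items.append(22)` → items = [22].
2. The try body completes without raising.
3. finally always runs: `items.append(56)` → items = [22, 56].
Result: [22, 56]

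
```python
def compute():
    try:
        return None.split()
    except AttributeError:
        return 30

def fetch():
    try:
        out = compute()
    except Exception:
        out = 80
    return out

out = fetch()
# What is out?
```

Step-by-step execution trace:
1. `fetch()` calls `compute()`.
2. In compute: `None.split()` raises AttributeError; `except AttributeError` catches it → returns 30.
3. In fetch: `out = compute()` → out = 30. No exception reaches fetch.
4. `except Exception` is skipped; fetch returns 30.
5. out = 30.
Result: 30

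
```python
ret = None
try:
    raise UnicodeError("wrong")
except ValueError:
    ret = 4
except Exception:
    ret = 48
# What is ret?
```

Step-by-step execution trace:
1. `raise UnicodeError(...)` raises UnicodeError.
2. `except ValueError` matches (UnicodeError is a subclass of ValueError) → ret = 4.
3. `except Exception` is not reached.
Result: 4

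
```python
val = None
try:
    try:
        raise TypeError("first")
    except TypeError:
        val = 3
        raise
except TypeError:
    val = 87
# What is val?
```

Step-by-step execution trace:
1. Inner try: `raise TypeError("first")` raises TypeError.
2. Inner `except TypeError` matches → val = 3.
3. bare `raise` re-raises the same TypeError.
4. Outer `except TypeError` matches → val = 87.
Result: 87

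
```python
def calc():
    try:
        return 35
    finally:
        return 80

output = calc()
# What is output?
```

Step-by-step execution trace:
1. `calc()` enters try: `return 35` sets pending return value 35.
2. Before returning, `finally: return 80` runs and overrides the pending return.
3. calc() returns 80 → output = 80.
Result: 80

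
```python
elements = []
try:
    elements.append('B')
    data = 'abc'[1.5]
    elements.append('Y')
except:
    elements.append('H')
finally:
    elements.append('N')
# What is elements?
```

Step-by-step execution trace:
1. try: `elements.append('B')` → elements = ['B'].
2. `data = 'abc'[1.5]` raises TypeError; `elements.append('Y')` is not reached.
3. bare `except` matches → `elements.append('H')` → elements = ['B', 'H'].
4. finally always runs: `elements.append('N')` → elements = ['B', 'H', 'N'].
Result: ['B', 'H', 'N']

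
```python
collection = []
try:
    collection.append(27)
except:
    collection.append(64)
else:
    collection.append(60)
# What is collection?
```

Step-by-step execution trace:
1. try: `collection.append(27)` → collection = [27]. No exception raised.
2. `except` is skipped.
3. `else` runs (try completed without exception): `collection.append(60)` → collection = [27, 60].
Result: [27, 60]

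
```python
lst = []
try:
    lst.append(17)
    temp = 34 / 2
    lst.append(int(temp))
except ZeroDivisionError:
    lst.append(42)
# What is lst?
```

Step-by-step execution trace:
1. try: `lst.append(17)` → lst = [17].
2. `temp = 34 / 2` → temp = 17.0. No exception raised.
3. `lst.append(int(temp))` → lst = [17, 17].
4. `except ZeroDivisionError` is skipped (no exception was raised).
Result: [17, 17]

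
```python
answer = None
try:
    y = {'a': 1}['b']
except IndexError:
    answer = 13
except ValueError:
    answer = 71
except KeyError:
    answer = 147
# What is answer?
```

Step-by-step execution trace:
1. `y = {'a': 1}['b']` raises KeyError.
2. `except IndexError` does not match KeyError; skipped.
3. `except ValueError` does not match KeyError; skipped.
4. `except KeyError` matches → answer = 147.
Result: 147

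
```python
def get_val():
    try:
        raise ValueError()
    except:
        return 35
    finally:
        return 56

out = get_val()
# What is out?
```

Step-by-step execution trace:
1. `get_val()` enters try: `raise ValueError()` raises ValueError.
2. bare `except` matches → `return 35` sets pending return value 35.
3. Before returning, `finally: return 56` runs and overrides the pending return.
4. get_val() returns 56 → out = 56.
Result: 56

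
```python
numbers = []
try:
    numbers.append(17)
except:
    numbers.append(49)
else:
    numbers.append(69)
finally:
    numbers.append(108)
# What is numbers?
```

Step-by-step execution trace:
1. try: `numbers.append(17)` → numbers = [17]. No exception raised.
2. `except` is skipped.
3. `else` runs: `numbers.append(69)` → numbers = [17, 69].
4. `finally` always runs: `numbers.append(108)` → numbers = [17, 69, 108].
Result: [17, 69, 108]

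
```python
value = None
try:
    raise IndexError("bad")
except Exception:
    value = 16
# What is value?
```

Step-by-step execution trace:
1. `raise IndexError(...)` raises IndexError.
2. `except Exception` matches (IndexError is a subclass of Exception) → value = 16.
Result: 16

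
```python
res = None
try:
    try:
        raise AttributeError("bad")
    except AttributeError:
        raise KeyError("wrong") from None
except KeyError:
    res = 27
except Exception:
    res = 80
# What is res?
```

Step-by-step execution trace:
1. Inner try raises AttributeError; inner `except AttributeError` catches it.
2. `raise KeyError(...) from None` raises KeyError (from None suppresses __context__, but the active exception is still KeyError).
3. Outer `except KeyError` matches → res = 27.
4. `except Exception` is not reached.
Result: 27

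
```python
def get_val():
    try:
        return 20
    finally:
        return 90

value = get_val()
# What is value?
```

Step-by-step execution trace:
1. `get_val()` enters try: `return 20` sets pending return value 20.
2. Before returning, `finally: return 90` runs and overrides the pending return.
3. get_val() returns 90 → value = 90.
Result: 90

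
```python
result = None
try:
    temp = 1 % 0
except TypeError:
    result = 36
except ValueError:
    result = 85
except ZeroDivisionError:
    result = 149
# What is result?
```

Step-by-step execution trace:
1. `temp = 1 % 0` raises ZeroDivisionError.
2. `except TypeError` does not match ZeroDivisionError; skipped.
3. `except ValueError` does not match ZeroDivisionError; skipped.
4. `except ZeroDivisionError` matches → result = 149.
Result: 149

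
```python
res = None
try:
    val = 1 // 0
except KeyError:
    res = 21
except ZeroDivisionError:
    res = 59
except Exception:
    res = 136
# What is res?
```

Step-by-step execution trace:
1. `val = 1 // 0` raises ZeroDivisionError.
2. `except KeyError` does not match ZeroDivisionError; skipped.
3. `except ZeroDivisionError` matches → res = 59.
4. Remaining except clauses are skipped.
Result: 59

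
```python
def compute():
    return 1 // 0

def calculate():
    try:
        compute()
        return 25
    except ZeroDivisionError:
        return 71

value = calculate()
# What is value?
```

Step-by-step execution trace:
1. `calculate()` calls `compute()`.
2. `compute()` evaluates `1 // 0`, which raises ZeroDivisionError; it propagates to the caller.
3. `return 25` is not reached.
4. `except ZeroDivisionError` in calculate matches → returns 71.
5. value = 71.
Result: 71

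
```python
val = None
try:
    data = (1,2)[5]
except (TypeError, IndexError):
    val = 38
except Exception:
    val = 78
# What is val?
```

Step-by-step execution trace:
1. `data = (1,2)[5]` raises IndexError.
2. `except (TypeError, IndexError)` matches (IndexError is in the tuple) → val = 38.
3. `except Exception` is not reached.
Result: 38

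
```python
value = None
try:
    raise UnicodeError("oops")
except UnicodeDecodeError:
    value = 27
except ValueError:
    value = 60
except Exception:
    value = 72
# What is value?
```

Step-by-step execution trace:
1. `raise UnicodeError(...)` raises UnicodeError.
2. `except UnicodeDecodeError` does not match (UnicodeError is not a subclass of UnicodeDecodeError); skipped.
3. `except ValueError` matches (UnicodeError is a subclass of ValueError) → value = 60.
4. `except Exception` is not reached.
Result: 60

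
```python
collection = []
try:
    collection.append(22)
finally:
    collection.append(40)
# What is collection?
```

Step-by-step execution trace:
1. try: `collection.append(22)` → collection = [22].
2. The try body completes without raising.
3. finally always runs: `collection.append(40)` → collection = [22, 40].
Result: [22, 40]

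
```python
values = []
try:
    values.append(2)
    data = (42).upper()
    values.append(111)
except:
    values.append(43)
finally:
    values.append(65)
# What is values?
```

Step-by-step execution trace:
1. try: `values.append(2)` → values = [2].
2. `data = (42).upper()` raises AttributeError; `values.append(111)` is not reached.
3. bare `except` matches → `values.append(43)` → values = [2, 43].
4. finally always runs: `values.append(65)` → values = [2, 43, 65].
Result: [2, 43, 65]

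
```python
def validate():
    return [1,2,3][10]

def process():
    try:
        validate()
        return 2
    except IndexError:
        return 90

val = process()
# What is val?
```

Step-by-step execution trace:
1. `process()` calls `validate()`.
2. `validate()` evaluates `[1,2,3][10]`, which raises IndexError; it propagates to the caller.
3. `return 2` is not reached.
4. `except IndexError` in process matches → returns 90.
5. val = 90.
Result: 90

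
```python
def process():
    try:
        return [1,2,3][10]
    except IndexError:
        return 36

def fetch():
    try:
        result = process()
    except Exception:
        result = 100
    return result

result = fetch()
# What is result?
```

Step-by-step execution trace:
1. `fetch()` calls `process()`.
2. In process: `[1,2,3][10]` raises IndexError; `except IndexError` catches it → returns 36.
3. In fetch: `result = process()` → result = 36. No exception reaches fetch.
4. `except Exception` is skipped; fetch returns 36.
5. result = 36.
Result: 36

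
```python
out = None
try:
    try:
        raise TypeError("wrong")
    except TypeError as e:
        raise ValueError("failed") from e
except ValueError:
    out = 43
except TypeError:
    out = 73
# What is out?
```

Step-by-step execution trace:
1. Inner try raises TypeError; inner `except TypeError as e` catches it.
2. `raise ValueError(...) from e` raises ValueError (TypeError is attached as __cause__, but only ValueError is active).
3. Outer `except ValueError` matches → out = 43.
4. `except TypeError` is not reached.
Result: 43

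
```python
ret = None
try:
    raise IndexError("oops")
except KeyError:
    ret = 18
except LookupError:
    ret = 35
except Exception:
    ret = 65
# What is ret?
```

Step-by-step execution trace:
1. `raise IndexError(...)` raises IndexError.
2. `except KeyError` does not match (IndexError is not a subclass of KeyError); skipped.
3. `except LookupError` matches (IndexError is a subclass of LookupError) → ret = 35.
4. `except Exception` is not reached.
Result: 35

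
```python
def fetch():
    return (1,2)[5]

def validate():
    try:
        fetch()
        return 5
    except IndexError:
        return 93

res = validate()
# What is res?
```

Step-by-step execution trace:
1. `validate()` calls `fetch()`.
2. `fetch()` evaluates `(1,2)[5]`, which raises IndexError; it propagates to the caller.
3. `return 5` is not reached.
4. `except IndexError` in validate matches → returns 93.
5. res = 93.
Result: 93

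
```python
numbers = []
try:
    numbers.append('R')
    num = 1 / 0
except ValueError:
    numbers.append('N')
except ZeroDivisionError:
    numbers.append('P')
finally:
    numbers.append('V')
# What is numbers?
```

Step-by-step execution trace:
1. try: `numbers.append('R')` → numbers = ['R'].
2. `num = 1 / 0` raises ZeroDivisionError.
3. `except ValueError` does not match ZeroDivisionError; skipped.
4. `except ZeroDivisionError` matches → `numbers.append('P')` → numbers = ['R', 'P'].
5. finally always runs: `numbers.append('V')` → numbers = ['R', 'P', 'V'].
Result: ['R', 'P', 'V']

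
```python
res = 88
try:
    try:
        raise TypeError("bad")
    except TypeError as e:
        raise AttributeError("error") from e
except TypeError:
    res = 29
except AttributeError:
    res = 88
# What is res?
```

Step-by-step execution trace:
1. Inner try raises TypeError; inner `except TypeError as e` catches it.
2. `raise AttributeError(...) from e` raises AttributeError (TypeError is attached as __cause__, but only AttributeError is active).
3. Outer `except TypeError` does not match AttributeError; skipped.
4. Outer `except AttributeError` matches → res = 88.
Result: 88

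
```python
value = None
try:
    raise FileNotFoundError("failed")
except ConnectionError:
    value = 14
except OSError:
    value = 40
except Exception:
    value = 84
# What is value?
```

Step-by-step execution trace:
1. `raise FileNotFoundError(...)` raises FileNotFoundError.
2. `except ConnectionError` does not match (FileNotFoundError is not a subclass of ConnectionError); skipped.
3. `except OSError` matches (FileNotFoundError is a subclass of OSError) → value = 40.
4. `except Exception` is not reached.
Result: 40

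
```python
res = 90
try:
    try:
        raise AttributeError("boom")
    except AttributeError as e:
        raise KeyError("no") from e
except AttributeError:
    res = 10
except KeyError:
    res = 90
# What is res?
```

Step-by-step execution trace:
1. Inner try raises AttributeError; inner `except AttributeError as e` catches it.
2. `raise KeyError(...) from e` raises KeyError (AttributeError is attached as __cause__, but only KeyError is active).
3. Outer `except AttributeError` does not match KeyError; skipped.
4. Outer `except KeyError` matches → res = 90.
Result: 90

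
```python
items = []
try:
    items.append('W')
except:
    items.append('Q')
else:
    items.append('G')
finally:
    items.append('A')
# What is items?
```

Step-by-step execution trace:
1. try: `items.append('W')` → items = ['W']. No exception raised.
2. `except` is skipped.
3. `else` runs: `items.append('G')` → items = ['W', 'G'].
4. `finally` always runs: `items.append('A')` → items = ['W', 'G', 'A'].
Result: ['W', 'G', 'A']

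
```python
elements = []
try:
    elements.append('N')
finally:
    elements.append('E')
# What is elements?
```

Step-by-step execution trace:
1. try: `elements.append('N')` → elements = ['N'].
2. The try body completes without raising.
3. finally always runs: `elements.append('E')` → elements = ['N', 'E'].
Result: ['N', 'E']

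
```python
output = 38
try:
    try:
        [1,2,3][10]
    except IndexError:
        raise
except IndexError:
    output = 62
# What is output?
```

Step-by-step execution trace:
1. Inner try: `[1,2,3][10]` raises IndexError.
2. Inner `except IndexError` matches; bare `raise` re-raises the same IndexError.
3. Outer `except IndexError` matches → output = 62.
Result: 62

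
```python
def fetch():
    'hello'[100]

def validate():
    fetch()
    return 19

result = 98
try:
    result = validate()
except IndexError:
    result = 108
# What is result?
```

Step-by-step execution trace:
1. result starts at 98.
2. try: `validate()` calls `fetch()`.
3. `fetch()` evaluates `'hello'[100]`, which raises IndexError; it propagates through validate (uncaught).
4. `return 19` in validate is not reached; the assignment to result does not complete.
5. `except IndexError` matches → result = 108.
Result: 108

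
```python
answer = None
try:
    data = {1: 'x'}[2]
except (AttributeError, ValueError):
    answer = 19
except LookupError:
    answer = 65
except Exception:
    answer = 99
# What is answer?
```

Step-by-step execution trace:
1. `data = {1: 'x'}[2]` raises KeyError.
2. `except (AttributeError, ValueError)` does not match KeyError; skipped.
3. `except LookupError` matches (KeyError is a subclass of LookupError) → answer = 65.
4. `except Exception` is not reached.
Result: 65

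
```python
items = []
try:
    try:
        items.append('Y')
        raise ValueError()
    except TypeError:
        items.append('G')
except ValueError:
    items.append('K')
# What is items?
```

Step-by-step execution trace:
1. Inner try: `items.append('Y')` → items = ['Y'].
2. `raise ValueError()` raises ValueError.
3. Inner `except TypeError` does not match ValueError; exception propagates to outer try.
4. Outer `except ValueError` matches → `items.append('K')` → items = ['Y', 'K'].
Result: ['Y', 'K']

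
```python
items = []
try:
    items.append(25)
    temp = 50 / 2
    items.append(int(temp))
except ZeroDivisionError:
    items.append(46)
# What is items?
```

Step-by-step execution trace:
1. try: `items.append(25)` → items = [25].
2. `temp = 50 / 2` → temp = 25.0. No exception raised.
3. `items.append(int(temp))` → items = [25, 25].
4. `except ZeroDivisionError` is skipped (no exception was raised).
Result: [25, 25]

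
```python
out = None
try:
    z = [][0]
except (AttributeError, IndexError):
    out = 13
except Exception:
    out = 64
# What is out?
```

Step-by-step execution trace:
1. `z = [][0]` raises IndexError.
2. `except (AttributeError, IndexError)` matches (IndexError is in the tuple) → out = 13.
3. `except Exception` is not reached.
Result: 13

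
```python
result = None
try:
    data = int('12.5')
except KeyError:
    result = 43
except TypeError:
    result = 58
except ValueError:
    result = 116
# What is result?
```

Step-by-step execution trace:
1. `data = int('12.5')` raises ValueError.
2. `except KeyError` does not match ValueError; skipped.
3. `except TypeError` does not match ValueError; skipped.
4. `except ValueError` matches → result = 116.
Result: 116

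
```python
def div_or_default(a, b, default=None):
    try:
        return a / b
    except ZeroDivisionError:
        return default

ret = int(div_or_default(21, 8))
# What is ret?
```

Step-by-step execution trace:
1. `div_or_default(21, 8)` enters try: `return 21 / 8` → returns 2.625. No exception raised.
2. `except ZeroDivisionError` is skipped.
3. `int(2.625)` → 2 → ret = 2.
Result: 2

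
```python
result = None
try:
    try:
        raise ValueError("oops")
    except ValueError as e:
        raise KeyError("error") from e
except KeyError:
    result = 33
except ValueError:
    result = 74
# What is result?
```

Step-by-step execution trace:
1. Inner try raises ValueError; inner `except ValueError as e` catches it.
2. `raise KeyError(...) from e` raises KeyError (ValueError is attached as __cause__, but only KeyError is active).
3. Outer `except KeyError` matches → result = 33.
4. `except ValueError` is not reached.
Result: 33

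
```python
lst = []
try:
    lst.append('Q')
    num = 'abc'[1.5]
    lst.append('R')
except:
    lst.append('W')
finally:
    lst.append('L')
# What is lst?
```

Step-by-step execution trace:
1. try: `lst.append('Q')` → lst = ['Q'].
2. `num = 'abc'[1.5]` raises TypeError; `lst.append('R')` is not reached.
3. bare `except` matches → `lst.append('W')` → lst = ['Q', 'W'].
4. finally always runs: `lst.append('L')` → lst = ['Q', 'W', 'L'].
Result: ['Q', 'W', 'L']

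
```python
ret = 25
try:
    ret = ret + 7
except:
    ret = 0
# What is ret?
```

Step-by-step execution trace:
1. ret starts at 25.
2. try: `ret = ret + 7` → ret = 32. No exception raised.
3. `except` is skipped.
Result: 32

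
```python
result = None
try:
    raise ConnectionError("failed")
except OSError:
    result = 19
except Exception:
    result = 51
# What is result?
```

Step-by-step execution trace:
1. `raise ConnectionError(...)` raises ConnectionError.
2. `except OSError` matches (ConnectionError is a subclass of OSError) → result = 19.
3. `except Exception` is not reached.
Result: 19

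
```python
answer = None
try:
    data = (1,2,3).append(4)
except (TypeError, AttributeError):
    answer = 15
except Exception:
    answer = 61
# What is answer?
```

Step-by-step execution trace:
1. `data = (1,2,3).append(4)` raises AttributeError.
2. `except (TypeError, AttributeError)` matches (AttributeError is in the tuple) → answer = 15.
3. `except Exception` is not reached.
Result: 15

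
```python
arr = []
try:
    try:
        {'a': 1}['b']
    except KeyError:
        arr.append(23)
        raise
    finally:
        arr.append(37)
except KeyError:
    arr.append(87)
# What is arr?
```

Step-by-step execution trace:
1. Inner try: `{'a': 1}['b']` raises KeyError.
2. Inner `except KeyError` matches → `arr.append(23)` → arr = [23].
3. bare `raise` re-raises KeyError.
4. Inner `finally` runs during unwinding: `arr.append(37)` → arr = [23, 37].
5. Outer `except KeyError` matches → `arr.append(87)` → arr = [23, 37, 87].
Result: [23, 37, 87]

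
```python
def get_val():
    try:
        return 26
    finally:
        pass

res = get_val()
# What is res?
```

Step-by-step execution trace:
1. `get_val()` enters try: `return 26` sets pending return value 26.
2. Before returning, `finally: pass` runs (no effect).
3. get_val() returns 26 → res = 26.
Result: 26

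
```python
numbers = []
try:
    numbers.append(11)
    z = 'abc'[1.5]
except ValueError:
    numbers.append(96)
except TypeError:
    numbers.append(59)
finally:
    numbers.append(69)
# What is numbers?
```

Step-by-step execution trace:
1. try: `numbers.append(11)` → numbers = [11].
2. `z = 'abc'[1.5]` raises TypeError.
3. `except ValueError` does not match TypeError; skipped.
4. `except TypeError` matches → `numbers.append(59)` → numbers = [11, 59].
5. finally always runs: `numbers.append(69)` → numbers = [11, 59, 69].
Result: [11, 59, 69]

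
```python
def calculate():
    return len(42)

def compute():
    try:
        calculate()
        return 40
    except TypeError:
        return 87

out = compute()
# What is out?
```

Step-by-step execution trace:
1. `compute()` calls `calculate()`.
2. `calculate()` evaluates `len(42)`, which raises TypeError; it propagates to the caller.
3. `return 40` is not reached.
4. `except TypeError` in compute matches → returns 87.
5. out = 87.
Result: 87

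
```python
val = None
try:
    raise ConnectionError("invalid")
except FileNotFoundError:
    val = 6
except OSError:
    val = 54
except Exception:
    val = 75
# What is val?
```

Step-by-step execution trace:
1. `raise ConnectionError(...)` raises ConnectionError.
2. `except FileNotFoundError` does not match (ConnectionError is not a subclass of FileNotFoundError); skipped.
3. `except OSError` matches (ConnectionError is a subclass of OSError) → val = 54.
4. `except Exception` is not reached.
Result: 54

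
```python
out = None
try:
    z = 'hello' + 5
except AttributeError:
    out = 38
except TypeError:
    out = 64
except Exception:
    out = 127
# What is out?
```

Step-by-step execution trace:
1. `z = 'hello' + 5` raises TypeError.
2. `except AttributeError` does not match TypeError; skipped.
3. `except TypeError` matches → out = 64.
4. Remaining except clauses are skipped.
Result: 64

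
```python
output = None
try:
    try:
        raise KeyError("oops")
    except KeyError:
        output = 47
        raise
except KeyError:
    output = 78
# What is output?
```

Step-by-step execution trace:
1. Inner try: `raise KeyError("oops")` raises KeyError.
2. Inner `except KeyError` matches → output = 47.
3. bare `raise` re-raises the same KeyError.
4. Outer `except KeyError` matches → output = 78.
Result: 78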